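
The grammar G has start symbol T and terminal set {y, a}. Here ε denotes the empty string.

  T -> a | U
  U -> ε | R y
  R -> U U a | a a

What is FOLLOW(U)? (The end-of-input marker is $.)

FIRST(T): from T->a we get {a}; from T->U we get {ε, a}. So FIRST(T) = {ε, a}.
FIRST(U): from U->ε we get {ε}; from U->R y we get {a}. So FIRST(U) = {ε, a}.
FIRST(R): from R->U U a we get {a}; from R->a a we get {a}. So FIRST(R) = {a}.
FOLLOW(T) includes $ since T is the start symbol.
FOLLOW(T): T appears on no right-hand side. Thus FOLLOW(T) = {$}.
FOLLOW(U): in T->U, the suffix after U is empty, so FOLLOW(U) ⊇ FOLLOW(T) = {$}; in R->U U a (occurrence 1), U is followed by U a with FIRST {a}; in R->U U a (occurrence 2), U is followed by a with FIRST {a}. Thus FOLLOW(U) = {$, a}.
FOLLOW(R): in U->R y, R is followed by y with FIRST {y}. Thus FOLLOW(R) = {y}.

{$, a}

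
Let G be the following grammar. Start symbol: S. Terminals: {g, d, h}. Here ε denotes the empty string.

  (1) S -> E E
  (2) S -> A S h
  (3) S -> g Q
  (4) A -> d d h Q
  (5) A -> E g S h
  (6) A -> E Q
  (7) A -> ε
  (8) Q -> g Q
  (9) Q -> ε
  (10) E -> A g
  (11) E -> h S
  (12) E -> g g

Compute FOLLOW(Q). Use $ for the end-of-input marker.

{$, d, g, h}

FIRST(Q) = {ε, g}
FIRST(S) = {d, g, h}  (via E E, A S h)
FIRST(A) = {ε, d, g, h}  (via E g S h, E Q)
FIRST(E) = {d, g, h}  (via A g)
FOLLOW(S) includes $ since S is the start symbol.
FOLLOW(A): in S->A S h, A is followed by S h with FIRST {d, g, h}; in E->A g, A is followed by g with FIRST {g}. Thus FOLLOW(A) = {d, g, h}.
FOLLOW(S): in S->A S h, S is followed by h with FIRST {h}; in A->E g S h, S is followed by h with FIRST {h}; in E->h S, the suffix after S is empty, so FOLLOW(S) ⊇ FOLLOW(E) = {$, d, g, h}. Thus FOLLOW(S) = {$, d, g, h}.
FOLLOW(Q): in S->g Q, the suffix after Q is empty, so FOLLOW(Q) ⊇ FOLLOW(S) = {$, d, g, h}; in A->d d h Q, the suffix after Q is empty, so FOLLOW(Q) ⊇ FOLLOW(A) = {d, g, h}; in A->E Q, the suffix after Q is empty, so FOLLOW(Q) ⊇ FOLLOW(A) = {d, g, h}; in Q->g Q, the suffix after Q is empty (adds nothing new). Thus FOLLOW(Q) = {$, d, g, h}.
FOLLOW(E): in S->E E (occurrence 1), E is followed by E with FIRST {d, g, h}; in S->E E (occurrence 2), the suffix after E is empty, so FOLLOW(E) ⊇ FOLLOW(S) = {$, d, g, h}; in A->E g S h, E is followed by g S h with FIRST {g}; in A->E Q, E is followed by Q with FIRST {ε, g}; in A->E Q, the suffix after E is nullable, so FOLLOW(E) ⊇ FOLLOW(A) = {d, g, h}. Thus FOLLOW(E) = {$, d, g, h}.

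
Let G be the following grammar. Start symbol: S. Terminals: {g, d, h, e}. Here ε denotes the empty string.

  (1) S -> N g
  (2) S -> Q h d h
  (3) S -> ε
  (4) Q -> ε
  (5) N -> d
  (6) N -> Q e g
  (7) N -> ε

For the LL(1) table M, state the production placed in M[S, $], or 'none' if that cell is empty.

S -> ε

FIRST(Q): from Q->ε we get {ε}. So FIRST(Q) = {ε}.
FIRST(N): from N->d we get {d}; from N->Q e g we get {e}; from N->ε we get {ε}. So FIRST(N) = {ε, d, e}.
FIRST(S): from S->N g we get {d, e, g}; from S->Q h d h we get {h}; from S->ε we get {ε}. So FIRST(S) = {ε, d, e, g, h}.
FOLLOW(S) includes $ since S is the start symbol.
FOLLOW(S): S appears on no right-hand side. Thus FOLLOW(S) = {$}.
For S -> N g: FIRST(N g) = {d, e, g}, so it goes in M[S, t] for t ∈ {d, e, g}.
For S -> Q h d h: FIRST(Q h d h) = {h}, so it goes in M[S, t] for t ∈ {h}.
For S -> ε: FIRST(ε) = {ε}, so it goes in M[S, t] for t ∈ {}; since ε ∈ FIRST, also for every t ∈ FOLLOW(S) = {$}.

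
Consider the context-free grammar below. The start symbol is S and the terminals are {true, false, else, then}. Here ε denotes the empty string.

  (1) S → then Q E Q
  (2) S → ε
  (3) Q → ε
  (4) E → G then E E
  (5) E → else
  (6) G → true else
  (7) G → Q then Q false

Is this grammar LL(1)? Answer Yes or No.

Yes

FIRST(S) = {ε, then}
FIRST(Q) = {ε}
FIRST(E) = {else, then, true}
FIRST(G) = {then, true}
FOLLOW(S) = {$}
FOLLOW(Q) = {$, else, false, then, true}
FOLLOW(E) = {$, else, then, true}
FOLLOW(G) = {then}
Each cell of M receives at most one production.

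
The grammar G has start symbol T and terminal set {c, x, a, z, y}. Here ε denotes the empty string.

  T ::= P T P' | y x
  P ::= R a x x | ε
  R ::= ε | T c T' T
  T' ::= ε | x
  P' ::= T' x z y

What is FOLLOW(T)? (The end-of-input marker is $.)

{$, a, c, x}

FIRST(T') = {ε, x}
FIRST(P') = {x}  (via T' x z y)
FIRST(T) = {a, y}  (via P T P')
FIRST(R) = {ε, a, y}  (via T c T' T)
FIRST(P) = {ε, a, y}  (via R a x x)
FOLLOW(T) includes $ since T is the start symbol.
FOLLOW(P): in T::=P T P', P is followed by T P' with FIRST {a, y}. Thus FOLLOW(P) = {a, y}.
FOLLOW(R): in P::=R a x x, R is followed by a x x with FIRST {a}. Thus FOLLOW(R) = {a}.
FOLLOW(T): in T::=P T P', T is followed by P' with FIRST {x}; in R::=T c T' T (occurrence 1), T is followed by c T' T with FIRST {c}; in R::=T c T' T (occurrence 2), the suffix after T is empty, so FOLLOW(T) ⊇ FOLLOW(R) = {a}. Thus FOLLOW(T) = {$, a, c, x}.
FOLLOW(T'): in R::=T c T' T, T' is followed by T with FIRST {a, y}; in P'::=T' x z y, T' is followed by x z y with FIRST {x}. Thus FOLLOW(T') = {a, x, y}.
FOLLOW(P'): in T::=P T P', the suffix after P' is empty, so FOLLOW(P') ⊇ FOLLOW(T) = {$, a, c, x}. Thus FOLLOW(P') = {$, a, c, x}.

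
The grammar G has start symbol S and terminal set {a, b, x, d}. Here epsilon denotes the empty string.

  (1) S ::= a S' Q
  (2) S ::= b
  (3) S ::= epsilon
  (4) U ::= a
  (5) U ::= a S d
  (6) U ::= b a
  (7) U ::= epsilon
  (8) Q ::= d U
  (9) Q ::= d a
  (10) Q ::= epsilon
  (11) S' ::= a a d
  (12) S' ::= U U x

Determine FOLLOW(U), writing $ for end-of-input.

FIRST(S) = {epsilon, a, b}
FIRST(U) = {epsilon, a, b}
FIRST(Q) = {epsilon, d}
FIRST(S') = {a, b, x}  (via U U x)
FOLLOW(S) includes $ since S is the start symbol.
FOLLOW(S): in U::=a S d, S is followed by d with FIRST {d}. Thus FOLLOW(S) = {$, d}.
FOLLOW(Q): in S::=a S' Q, the suffix after Q is empty, so FOLLOW(Q) ⊇ FOLLOW(S) = {$, d}. Thus FOLLOW(Q) = {$, d}.
FOLLOW(U): in Q::=d U, the suffix after U is empty, so FOLLOW(U) ⊇ FOLLOW(Q) = {$, d}; in S'::=U U x (occurrence 1), U is followed by U x with FIRST {a, b, x}; in S'::=U U x (occurrence 2), U is followed by x with FIRST {x}. Thus FOLLOW(U) = {$, a, b, d, x}.
FOLLOW(S'): in S::=a S' Q, S' is followed by Q with FIRST {epsilon, d}; in S::=a S' Q, the suffix after S' is nullable, so FOLLOW(S') ⊇ FOLLOW(S) = {$, d}. Thus FOLLOW(S') = {$, d}.

{$, a, b, d, x}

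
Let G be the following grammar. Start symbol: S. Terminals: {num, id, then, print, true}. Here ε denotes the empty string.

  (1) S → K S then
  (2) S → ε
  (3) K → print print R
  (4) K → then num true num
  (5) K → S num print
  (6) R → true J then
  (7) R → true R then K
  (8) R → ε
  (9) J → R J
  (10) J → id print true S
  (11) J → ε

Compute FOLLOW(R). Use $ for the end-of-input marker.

{id, num, print, then, true}

FIRST(R) = {ε, true}
FIRST(J) = {ε, id, true}  (via R J)
FIRST(S) = {ε, num, print, then}  (via K S then)
FIRST(K) = {num, print, then}  (via S num print)
FOLLOW(S) includes $ since S is the start symbol.
FOLLOW(J): in R→true J then, J is followed by then with FIRST {then}; in J→R J, the suffix after J is empty (adds nothing new). Thus FOLLOW(J) = {then}.
FOLLOW(S): in S→K S then, S is followed by then with FIRST {then}; in K→S num print, S is followed by num print with FIRST {num}; in J→id print true S, the suffix after S is empty, so FOLLOW(S) ⊇ FOLLOW(J) = {then}. Thus FOLLOW(S) = {$, num, then}.
FOLLOW(K): in S→K S then, K is followed by S then with FIRST {num, print, then}; in R→true R then K, the suffix after K is empty, so FOLLOW(K) ⊇ FOLLOW(R) = {id, num, print, then, true}. Thus FOLLOW(K) = {id, num, print, then, true}.
FOLLOW(R): in K→print print R, the suffix after R is empty, so FOLLOW(R) ⊇ FOLLOW(K) = {id, num, print, then, true}; in R→true R then K, R is followed by then K with FIRST {then}; in J→R J, R is followed by J with FIRST {ε, id, true}; in J→R J, the suffix after R is nullable, so FOLLOW(R) ⊇ FOLLOW(J) = {then}. Thus FOLLOW(R) = {id, num, print, then, true}.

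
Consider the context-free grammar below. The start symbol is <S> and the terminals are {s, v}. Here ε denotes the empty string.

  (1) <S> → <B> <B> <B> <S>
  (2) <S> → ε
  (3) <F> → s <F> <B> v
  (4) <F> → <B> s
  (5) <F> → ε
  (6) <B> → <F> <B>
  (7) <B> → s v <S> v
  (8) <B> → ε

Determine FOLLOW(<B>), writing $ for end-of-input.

{$, s, v}

FIRST(<S>): from <S>→<B> <B> <B> <S> we get {ε, s}; from <S>→ε we get {ε}. So FIRST(<S>) = {ε, s}.
FIRST(<F>): from <F>→s <F> <B> v we get {s}; from <F>→<B> s we get {s}; from <F>→ε we get {ε}. So FIRST(<F>) = {ε, s}.
FIRST(<B>): from <B>→<F> <B> we get {ε, s}; from <B>→s v <S> v we get {s}; from <B>→ε we get {ε}. So FIRST(<B>) = {ε, s}.
FOLLOW(<S>) includes $ since <S> is the start symbol.
FOLLOW(<S>): in <S>→<B> <B> <B> <S>, the suffix after <S> is empty (adds nothing new); in <B>→s v <S> v, <S> is followed by v with FIRST {v}. Thus FOLLOW(<S>) = {$, v}.
FOLLOW(<B>): in <S>→<B> <B> <B> <S> (occurrence 1), <B> is followed by <B> <B> <S> with FIRST {ε, s}; in <S>→<B> <B> <B> <S> (occurrence 1), the suffix after <B> is nullable, so FOLLOW(<B>) ⊇ FOLLOW(<S>) = {$, v}; in <S>→<B> <B> <B> <S> (occurrence 2), <B> is followed by <B> <S> with FIRST {ε, s}; in <S>→<B> <B> <B> <S> (occurrence 2), the suffix after <B> is nullable, so FOLLOW(<B>) ⊇ FOLLOW(<S>) = {$, v}; in <S>→<B> <B> <B> <S> (occurrence 3), <B> is followed by <S> with FIRST {ε, s}; in <S>→<B> <B> <B> <S> (occurrence 3), the suffix after <B> is nullable, so FOLLOW(<B>) ⊇ FOLLOW(<S>) = {$, v}; in <F>→s <F> <B> v, <B> is followed by v with FIRST {v}; in <F>→<B> s, <B> is followed by s with FIRST {s}; in <B>→<F> <B>, the suffix after <B> is empty (adds nothing new). Thus FOLLOW(<B>) = {$, s, v}.
FOLLOW(<F>): in <F>→s <F> <B> v, <F> is followed by <B> v with FIRST {s, v}; in <B>→<F> <B>, <F> is followed by <B> with FIRST {ε, s}; in <B>→<F> <B>, the suffix after <F> is nullable, so FOLLOW(<F>) ⊇ FOLLOW(<B>) = {$, s, v}. Thus FOLLOW(<F>) = {$, s, v}.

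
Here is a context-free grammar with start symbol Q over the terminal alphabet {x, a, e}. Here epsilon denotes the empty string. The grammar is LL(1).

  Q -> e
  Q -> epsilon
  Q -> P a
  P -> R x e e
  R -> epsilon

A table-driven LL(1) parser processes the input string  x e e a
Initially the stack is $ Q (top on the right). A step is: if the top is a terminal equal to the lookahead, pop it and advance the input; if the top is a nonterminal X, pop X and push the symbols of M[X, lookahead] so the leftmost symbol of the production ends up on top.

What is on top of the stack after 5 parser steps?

e

step 1: stack=$ Q  input=x e e a $  — expand Q -> P a
step 2: stack=$ a P  input=x e e a $  — expand P -> R x e e
step 3: stack=$ a e e x R  input=x e e a $  — expand R -> epsilon
step 4: stack=$ a e e x  input=x e e a $  — match x
step 5: stack=$ a e e  input=e e a $  — match e
Stack after step 5: $ a e (top = e).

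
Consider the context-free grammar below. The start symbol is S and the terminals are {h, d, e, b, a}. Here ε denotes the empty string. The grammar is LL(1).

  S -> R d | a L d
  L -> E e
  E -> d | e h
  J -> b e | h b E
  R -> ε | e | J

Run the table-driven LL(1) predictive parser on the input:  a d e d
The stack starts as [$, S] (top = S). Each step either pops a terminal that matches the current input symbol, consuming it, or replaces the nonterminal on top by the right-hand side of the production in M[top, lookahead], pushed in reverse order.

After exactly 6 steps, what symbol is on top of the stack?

     Stack    Input      Action
  1  $ S      a d e d $  expand S -> a L d
  2  $ d L a  a d e d $  match a
  3  $ d L    d e d $    expand L -> E e
  4  $ d e E  d e d $    expand E -> d
  5  $ d e d  d e d $    match d
  6  $ d e    e d $      match e
Stack after step 6: $ d (top = d).

d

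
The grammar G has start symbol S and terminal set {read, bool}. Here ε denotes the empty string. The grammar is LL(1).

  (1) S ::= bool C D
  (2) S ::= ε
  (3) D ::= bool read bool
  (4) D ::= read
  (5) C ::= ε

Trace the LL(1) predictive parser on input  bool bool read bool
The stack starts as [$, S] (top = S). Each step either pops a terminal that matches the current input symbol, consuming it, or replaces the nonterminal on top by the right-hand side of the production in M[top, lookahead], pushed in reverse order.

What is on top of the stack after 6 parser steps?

     Stack             Input                  Action
  1  $ S               bool bool read bool $  expand S ::= bool C D
  2  $ D C bool        bool bool read bool $  match bool
  3  $ D C             bool read bool $       expand C ::= ε
  4  $ D               bool read bool $       expand D ::= bool read bool
  5  $ bool read bool  bool read bool $       match bool
  6  $ bool read       read bool $            match read
Stack after step 6: $ bool (top = bool).

bool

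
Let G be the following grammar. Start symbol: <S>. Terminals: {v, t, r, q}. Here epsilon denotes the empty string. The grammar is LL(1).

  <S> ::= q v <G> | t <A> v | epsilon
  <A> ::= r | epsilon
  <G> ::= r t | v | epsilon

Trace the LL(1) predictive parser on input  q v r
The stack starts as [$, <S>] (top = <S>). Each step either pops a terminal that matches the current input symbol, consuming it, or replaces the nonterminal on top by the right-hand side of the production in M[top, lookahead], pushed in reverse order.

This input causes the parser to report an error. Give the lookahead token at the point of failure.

     Stack      Input    Action
  1  $ <S>      q v r $  expand <S> ::= q v <G>
  2  $ <G> v q  q v r $  match q
  3  $ <G> v    v r $    match v
  4  $ <G>      r $      expand <G> ::= r t
  5  $ t r      r $      match r
  6  $ t        $        error: top is terminal t but lookahead is $

$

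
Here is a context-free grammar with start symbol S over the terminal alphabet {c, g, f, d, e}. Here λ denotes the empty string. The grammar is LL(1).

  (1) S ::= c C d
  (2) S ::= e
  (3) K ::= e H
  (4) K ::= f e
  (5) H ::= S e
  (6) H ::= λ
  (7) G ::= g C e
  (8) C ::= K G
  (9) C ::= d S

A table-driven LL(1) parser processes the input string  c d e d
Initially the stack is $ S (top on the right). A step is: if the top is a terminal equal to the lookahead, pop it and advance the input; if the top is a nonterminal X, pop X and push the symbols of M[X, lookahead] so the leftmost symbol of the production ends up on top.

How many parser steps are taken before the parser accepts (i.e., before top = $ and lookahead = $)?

step 1: stack=$ S  input=c d e d $  — expand S ::= c C d
step 2: stack=$ d C c  input=c d e d $  — match c
step 3: stack=$ d C  input=d e d $  — expand C ::= d S
step 4: stack=$ d S d  input=d e d $  — match d
step 5: stack=$ d S  input=e d $  — expand S ::= e
step 6: stack=$ d e  input=e d $  — match e
step 7: stack=$ d  input=d $  — match d
Accept reached after 7 steps.

7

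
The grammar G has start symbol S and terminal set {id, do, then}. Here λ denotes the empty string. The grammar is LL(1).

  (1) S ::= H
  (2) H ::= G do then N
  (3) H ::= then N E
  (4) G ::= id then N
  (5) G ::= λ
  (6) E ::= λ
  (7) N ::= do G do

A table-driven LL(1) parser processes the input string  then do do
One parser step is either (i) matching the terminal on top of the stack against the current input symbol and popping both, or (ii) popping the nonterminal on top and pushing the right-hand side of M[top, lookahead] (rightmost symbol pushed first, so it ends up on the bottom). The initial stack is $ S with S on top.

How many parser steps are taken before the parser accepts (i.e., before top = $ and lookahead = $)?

8

step 1: stack=$ S  input=then do do $  — expand S ::= H
step 2: stack=$ H  input=then do do $  — expand H ::= then N E
step 3: stack=$ E N then  input=then do do $  — match then
step 4: stack=$ E N  input=do do $  — expand N ::= do G do
step 5: stack=$ E do G do  input=do do $  — match do
step 6: stack=$ E do G  input=do $  — expand G ::= λ
step 7: stack=$ E do  input=do $  — match do
step 8: stack=$ E  input=$  — expand E ::= λ
Accept reached after 8 steps.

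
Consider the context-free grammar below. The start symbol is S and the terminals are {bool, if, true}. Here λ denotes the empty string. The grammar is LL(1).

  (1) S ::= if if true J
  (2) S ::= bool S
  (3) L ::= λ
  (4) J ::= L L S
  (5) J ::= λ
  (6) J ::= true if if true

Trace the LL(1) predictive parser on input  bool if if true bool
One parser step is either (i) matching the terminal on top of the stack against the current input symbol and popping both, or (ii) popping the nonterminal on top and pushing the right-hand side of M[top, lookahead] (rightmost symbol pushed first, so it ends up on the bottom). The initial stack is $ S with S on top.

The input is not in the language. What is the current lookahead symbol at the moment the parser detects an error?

      Stack           Input                   Action
   1  $ S             bool if if true bool $  expand S ::= bool S
   2  $ S bool        bool if if true bool $  match bool
   3  $ S             if if true bool $       expand S ::= if if true J
   4  $ J true if if  if if true bool $       match if
   5  $ J true if     if true bool $          match if
   6  $ J true        true bool $             match true
   7  $ J             bool $                  expand J ::= L L S
   8  $ S L L         bool $                  expand L ::= λ
   9  $ S L           bool $                  expand L ::= λ
  10  $ S             bool $                  expand S ::= bool S
  11  $ S bool        bool $                  match bool
  12  $ S             $                       error: M[S, $] is empty

$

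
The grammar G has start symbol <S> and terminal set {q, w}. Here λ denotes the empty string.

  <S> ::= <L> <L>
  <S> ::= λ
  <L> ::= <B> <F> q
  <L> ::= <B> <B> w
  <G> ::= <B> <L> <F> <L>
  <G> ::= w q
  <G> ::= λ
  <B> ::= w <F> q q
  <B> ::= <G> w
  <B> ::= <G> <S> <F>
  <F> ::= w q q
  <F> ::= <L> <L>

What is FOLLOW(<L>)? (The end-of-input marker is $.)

{$, q, w}

FIRST(<S>) = {λ, w}  (via <L> <L>)
FIRST(<L>) = {w}  (via <B> <F> q, <B> <B> w)
FIRST(<F>) = {w}  (via <L> <L>)
FIRST(<G>) = {λ, w}  (via <B> <L> <F> <L>)
FIRST(<B>) = {w}  (via <G> w, <G> <S> <F>)
FOLLOW(<S>) includes $ since <S> is the start symbol.
FOLLOW(<S>): in <B>::=<G> <S> <F>, <S> is followed by <F> with FIRST {w}. Thus FOLLOW(<S>) = {$, w}.
FOLLOW(<G>): in <B>::=<G> w, <G> is followed by w with FIRST {w}; in <B>::=<G> <S> <F>, <G> is followed by <S> <F> with FIRST {w}. Thus FOLLOW(<G>) = {w}.
FOLLOW(<B>): in <L>::=<B> <F> q, <B> is followed by <F> q with FIRST {w}; in <L>::=<B> <B> w (occurrence 1), <B> is followed by <B> w with FIRST {w}; in <L>::=<B> <B> w (occurrence 2), <B> is followed by w with FIRST {w}; in <G>::=<B> <L> <F> <L>, <B> is followed by <L> <F> <L> with FIRST {w}. Thus FOLLOW(<B>) = {w}.
FOLLOW(<F>): in <L>::=<B> <F> q, <F> is followed by q with FIRST {q}; in <G>::=<B> <L> <F> <L>, <F> is followed by <L> with FIRST {w}; in <B>::=w <F> q q, <F> is followed by q q with FIRST {q}; in <B>::=<G> <S> <F>, the suffix after <F> is empty, so FOLLOW(<F>) ⊇ FOLLOW(<B>) = {w}. Thus FOLLOW(<F>) = {q, w}.
FOLLOW(<L>): in <S>::=<L> <L> (occurrence 1), <L> is followed by <L> with FIRST {w}; in <S>::=<L> <L> (occurrence 2), the suffix after <L> is empty, so FOLLOW(<L>) ⊇ FOLLOW(<S>) = {$, w}; in <G>::=<B> <L> <F> <L> (occurrence 1), <L> is followed by <F> <L> with FIRST {w}; in <G>::=<B> <L> <F> <L> (occurrence 2), the suffix after <L> is empty, so FOLLOW(<L>) ⊇ FOLLOW(<G>) = {w}; in <F>::=<L> <L> (occurrence 1), <L> is followed by <L> with FIRST {w}; in <F>::=<L> <L> (occurrence 2), the suffix after <L> is empty, so FOLLOW(<L>) ⊇ FOLLOW(<F>) = {q, w}. Thus FOLLOW(<L>) = {$, q, w}.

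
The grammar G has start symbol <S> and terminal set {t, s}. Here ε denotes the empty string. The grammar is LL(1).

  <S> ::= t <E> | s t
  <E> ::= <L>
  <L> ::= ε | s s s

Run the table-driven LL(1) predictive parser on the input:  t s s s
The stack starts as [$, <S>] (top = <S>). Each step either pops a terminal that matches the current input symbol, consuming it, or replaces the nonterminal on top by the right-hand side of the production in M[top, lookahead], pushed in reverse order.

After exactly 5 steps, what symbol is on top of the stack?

s

step 1: stack=$ <S>  input=t s s s $  — expand <S> ::= t <E>
step 2: stack=$ <E> t  input=t s s s $  — match t
step 3: stack=$ <E>  input=s s s $  — expand <E> ::= <L>
step 4: stack=$ <L>  input=s s s $  — expand <L> ::= s s s
step 5: stack=$ s s s  input=s s s $  — match s
Stack after step 5: $ s s (top = s).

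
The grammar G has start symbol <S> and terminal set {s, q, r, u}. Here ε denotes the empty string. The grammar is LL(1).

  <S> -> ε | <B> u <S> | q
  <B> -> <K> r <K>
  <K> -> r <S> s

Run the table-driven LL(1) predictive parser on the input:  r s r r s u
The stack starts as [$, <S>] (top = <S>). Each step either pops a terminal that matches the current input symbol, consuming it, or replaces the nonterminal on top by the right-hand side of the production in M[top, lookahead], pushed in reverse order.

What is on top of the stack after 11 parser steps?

step 1: stack=$ <S>  input=r s r r s u $  — expand <S> -> <B> u <S>
step 2: stack=$ <S> u <B>  input=r s r r s u $  — expand <B> -> <K> r <K>
step 3: stack=$ <S> u <K> r <K>  input=r s r r s u $  — expand <K> -> r <S> s
step 4: stack=$ <S> u <K> r s <S> r  input=r s r r s u $  — match r
step 5: stack=$ <S> u <K> r s <S>  input=s r r s u $  — expand <S> -> ε
step 6: stack=$ <S> u <K> r s  input=s r r s u $  — match s
step 7: stack=$ <S> u <K> r  input=r r s u $  — match r
step 8: stack=$ <S> u <K>  input=r s u $  — expand <K> -> r <S> s
step 9: stack=$ <S> u s <S> r  input=r s u $  — match r
step 10: stack=$ <S> u s <S>  input=s u $  — expand <S> -> ε
step 11: stack=$ <S> u s  input=s u $  — match s
Stack after step 11: $ <S> u (top = u).

u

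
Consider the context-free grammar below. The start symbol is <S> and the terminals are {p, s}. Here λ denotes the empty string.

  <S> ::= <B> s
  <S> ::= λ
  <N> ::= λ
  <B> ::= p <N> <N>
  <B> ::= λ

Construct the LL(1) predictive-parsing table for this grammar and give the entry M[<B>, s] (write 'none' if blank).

<B> ::= λ

FIRST(<N>) = {λ}
FIRST(<B>) = {λ, p}
FIRST(<S>) = {λ, p, s}  (via <B> s)
FOLLOW(<S>) includes $ since <S> is the start symbol.
FOLLOW(<B>): in <S>::=<B> s, <B> is followed by s with FIRST {s}. Thus FOLLOW(<B>) = {s}.
For <B> ::= p <N> <N>: FIRST(p <N> <N>) = {p}, so it goes in M[<B>, t] for t ∈ {p}.
For <B> ::= λ: FIRST(λ) = {λ}, so it goes in M[<B>, t] for t ∈ {}; since λ ∈ FIRST, also for every t ∈ FOLLOW(<B>) = {s}.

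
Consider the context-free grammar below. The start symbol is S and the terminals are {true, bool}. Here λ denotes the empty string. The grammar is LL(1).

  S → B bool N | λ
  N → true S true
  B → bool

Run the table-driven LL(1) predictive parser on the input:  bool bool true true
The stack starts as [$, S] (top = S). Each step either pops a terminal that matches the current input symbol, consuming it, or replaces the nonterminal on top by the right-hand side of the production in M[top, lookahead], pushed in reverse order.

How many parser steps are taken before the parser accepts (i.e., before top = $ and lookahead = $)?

8

     Stack          Input                  Action
  1  $ S            bool bool true true $  expand S → B bool N
  2  $ N bool B     bool bool true true $  expand B → bool
  3  $ N bool bool  bool bool true true $  match bool
  4  $ N bool       bool true true $       match bool
  5  $ N            true true $            expand N → true S true
  6  $ true S true  true true $            match true
  7  $ true S       true $                 expand S → λ
  8  $ true         true $                 match true
Accept reached after 8 steps.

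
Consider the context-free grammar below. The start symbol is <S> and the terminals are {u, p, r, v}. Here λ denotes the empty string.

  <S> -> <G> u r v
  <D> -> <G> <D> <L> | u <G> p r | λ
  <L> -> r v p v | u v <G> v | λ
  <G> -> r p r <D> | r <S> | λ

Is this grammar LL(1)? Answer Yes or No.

FIRST(<S>) = {r, u}
FIRST(<D>) = {λ, r, u}
FIRST(<L>) = {λ, r, u}
FIRST(<G>) = {λ, r}
FOLLOW(<S>) = {$, p, r, u, v}
FOLLOW(<D>) = {p, r, u, v}
FOLLOW(<L>) = {p, r, u, v}
FOLLOW(<G>) = {p, r, u, v}
Cell M[<D>, p] receives both <D> -> <G> <D> <L> and <D> -> λ — the grammar is not LL(1).

No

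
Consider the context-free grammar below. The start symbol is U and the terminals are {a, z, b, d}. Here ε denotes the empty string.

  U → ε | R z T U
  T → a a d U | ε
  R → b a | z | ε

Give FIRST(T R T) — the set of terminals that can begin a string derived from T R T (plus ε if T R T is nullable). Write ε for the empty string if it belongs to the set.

FIRST(T): from T→a a d U we get {a}; from T→ε we get {ε}. So FIRST(T) = {ε, a}.
FIRST(R): from R→b a we get {b}; from R→z we get {z}; from R→ε we get {ε}. So FIRST(R) = {ε, b, z}.
FIRST(U): from U→ε we get {ε}; from U→R z T U we get {b, z}. So FIRST(U) = {ε, b, z}.
FIRST(T R T): take FIRST of each symbol in turn, carrying on past any symbol whose FIRST contains ε; result {ε, a, b, z}.

{ε, a, b, z}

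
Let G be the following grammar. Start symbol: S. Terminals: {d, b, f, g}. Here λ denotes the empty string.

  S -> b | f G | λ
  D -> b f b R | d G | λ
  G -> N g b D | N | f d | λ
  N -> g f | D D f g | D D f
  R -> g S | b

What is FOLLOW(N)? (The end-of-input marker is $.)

FIRST(S): from S->b we get {b}; from S->f G we get {f}; from S->λ we get {λ}. So FIRST(S) = {λ, b, f}.
FIRST(D): from D->b f b R we get {b}; from D->d G we get {d}; from D->λ we get {λ}. So FIRST(D) = {λ, b, d}.
FIRST(R): from R->g S we get {g}; from R->b we get {b}. So FIRST(R) = {b, g}.
FIRST(N): from N->g f we get {g}; from N->D D f g we get {b, d, f}; from N->D D f we get {b, d, f}. So FIRST(N) = {b, d, f, g}.
FIRST(G): from G->N g b D we get {b, d, f, g}; from G->N we get {b, d, f, g}; from G->f d we get {f}; from G->λ we get {λ}. So FIRST(G) = {λ, b, d, f, g}.
FOLLOW(S) includes $ since S is the start symbol.
FOLLOW(S): in R->g S, the suffix after S is empty, so FOLLOW(S) ⊇ FOLLOW(R) = {$, b, d, f}. Thus FOLLOW(S) = {$, b, d, f}.
FOLLOW(D): in G->N g b D, the suffix after D is empty, so FOLLOW(D) ⊇ FOLLOW(G) = {$, b, d, f}; in N->D D f g (occurrence 1), D is followed by D f g with FIRST {b, d, f}; in N->D D f g (occurrence 2), D is followed by f g with FIRST {f}; in N->D D f (occurrence 1), D is followed by D f with FIRST {b, d, f}; in N->D D f (occurrence 2), D is followed by f with FIRST {f}. Thus FOLLOW(D) = {$, b, d, f}.
FOLLOW(G): in S->f G, the suffix after G is empty, so FOLLOW(G) ⊇ FOLLOW(S) = {$, b, d, f}; in D->d G, the suffix after G is empty, so FOLLOW(G) ⊇ FOLLOW(D) = {$, b, d, f}. Thus FOLLOW(G) = {$, b, d, f}.
FOLLOW(N): in G->N g b D, N is followed by g b D with FIRST {g}; in G->N, the suffix after N is empty, so FOLLOW(N) ⊇ FOLLOW(G) = {$, b, d, f}. Thus FOLLOW(N) = {$, b, d, f, g}.
FOLLOW(R): in D->b f b R, the suffix after R is empty, so FOLLOW(R) ⊇ FOLLOW(D) = {$, b, d, f}. Thus FOLLOW(R) = {$, b, d, f}.

{$, b, d, f, g}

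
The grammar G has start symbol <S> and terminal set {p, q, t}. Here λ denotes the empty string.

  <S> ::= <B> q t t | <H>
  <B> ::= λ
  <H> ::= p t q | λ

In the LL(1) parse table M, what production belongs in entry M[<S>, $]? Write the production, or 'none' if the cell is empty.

FIRST(<B>): from <B>::=λ we get {λ}. So FIRST(<B>) = {λ}.
FIRST(<H>): from <H>::=p t q we get {p}; from <H>::=λ we get {λ}. So FIRST(<H>) = {λ, p}.
FIRST(<S>): from <S>::=<B> q t t we get {q}; from <S>::=<H> we get {λ, p}. So FIRST(<S>) = {λ, p, q}.
FOLLOW(<S>) includes $ since <S> is the start symbol.
FOLLOW(<S>): <S> appears on no right-hand side. Thus FOLLOW(<S>) = {$}.
For <S> ::= <B> q t t: FIRST(<B> q t t) = {q}, so it goes in M[<S>, t] for t ∈ {q}.
For <S> ::= <H>: FIRST(<H>) = {λ, p}, so it goes in M[<S>, t] for t ∈ {p}; since λ ∈ FIRST, also for every t ∈ FOLLOW(<S>) = {$}.

<S> ::= <H>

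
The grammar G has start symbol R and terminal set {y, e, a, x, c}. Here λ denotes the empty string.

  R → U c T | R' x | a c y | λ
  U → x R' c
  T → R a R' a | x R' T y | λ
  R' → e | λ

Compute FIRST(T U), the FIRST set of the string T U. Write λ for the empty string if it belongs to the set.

FIRST(U) = {x}
FIRST(R') = {λ, e}
FIRST(R) = {λ, a, e, x}  (via U c T, R' x)
FIRST(T) = {λ, a, e, x}  (via R a R' a)
FIRST(T U): take FIRST of each symbol in turn, carrying on past any symbol whose FIRST contains λ; result {a, e, x}.

{a, e, x}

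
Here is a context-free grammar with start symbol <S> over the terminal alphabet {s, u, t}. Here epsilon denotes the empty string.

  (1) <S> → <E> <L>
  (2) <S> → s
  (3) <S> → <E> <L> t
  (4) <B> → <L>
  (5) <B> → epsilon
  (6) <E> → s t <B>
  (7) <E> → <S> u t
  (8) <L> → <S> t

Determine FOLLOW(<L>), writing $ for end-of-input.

{$, s, t, u}

FIRST(<S>): from <S>→<E> <L> we get {s}; from <S>→s we get {s}; from <S>→<E> <L> t we get {s}. So FIRST(<S>) = {s}.
FIRST(<E>): from <E>→s t <B> we get {s}; from <E>→<S> u t we get {s}. So FIRST(<E>) = {s}.
FIRST(<L>): from <L>→<S> t we get {s}. So FIRST(<L>) = {s}.
FIRST(<B>): from <B>→<L> we get {s}; from <B>→epsilon we get {epsilon}. So FIRST(<B>) = {epsilon, s}.
FOLLOW(<S>) includes $ since <S> is the start symbol.
FOLLOW(<S>): in <E>→<S> u t, <S> is followed by u t with FIRST {u}; in <L>→<S> t, <S> is followed by t with FIRST {t}. Thus FOLLOW(<S>) = {$, t, u}.
FOLLOW(<E>): in <S>→<E> <L>, <E> is followed by <L> with FIRST {s}; in <S>→<E> <L> t, <E> is followed by <L> t with FIRST {s}. Thus FOLLOW(<E>) = {s}.
FOLLOW(<B>): in <E>→s t <B>, the suffix after <B> is empty, so FOLLOW(<B>) ⊇ FOLLOW(<E>) = {s}. Thus FOLLOW(<B>) = {s}.
FOLLOW(<L>): in <S>→<E> <L>, the suffix after <L> is empty, so FOLLOW(<L>) ⊇ FOLLOW(<S>) = {$, t, u}; in <S>→<E> <L> t, <L> is followed by t with FIRST {t}; in <B>→<L>, the suffix after <L> is empty, so FOLLOW(<L>) ⊇ FOLLOW(<B>) = {s}. Thus FOLLOW(<L>) = {$, s, t, u}.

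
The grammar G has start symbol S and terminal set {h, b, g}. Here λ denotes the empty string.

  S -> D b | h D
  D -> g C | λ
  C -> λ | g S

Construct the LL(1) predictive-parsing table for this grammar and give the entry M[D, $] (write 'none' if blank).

FIRST(D) = {λ, g}
FIRST(C) = {λ, g}
FIRST(S) = {b, g, h}  (via D b)
FOLLOW(S) includes $ since S is the start symbol.
FOLLOW(S): in C->g S, the suffix after S is empty, so FOLLOW(S) ⊇ FOLLOW(C) = {$, b}. Thus FOLLOW(S) = {$, b}.
FOLLOW(D): in S->D b, D is followed by b with FIRST {b}; in S->h D, the suffix after D is empty, so FOLLOW(D) ⊇ FOLLOW(S) = {$, b}. Thus FOLLOW(D) = {$, b}.
For D -> g C: FIRST(g C) = {g}, so it goes in M[D, t] for t ∈ {g}.
For D -> λ: FIRST(λ) = {λ}, so it goes in M[D, t] for t ∈ {}; since λ ∈ FIRST, also for every t ∈ FOLLOW(D) = {$, b}.

D -> λ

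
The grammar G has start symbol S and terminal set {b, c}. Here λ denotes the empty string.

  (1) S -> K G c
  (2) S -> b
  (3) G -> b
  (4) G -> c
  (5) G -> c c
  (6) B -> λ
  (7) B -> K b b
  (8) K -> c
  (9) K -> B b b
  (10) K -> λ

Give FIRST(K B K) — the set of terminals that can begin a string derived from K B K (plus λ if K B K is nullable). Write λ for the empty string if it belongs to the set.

{λ, b, c}

FIRST(G) = {b, c}
FIRST(S) = {b, c}  (via K G c)
FIRST(B) = {λ, b, c}  (via K b b)
FIRST(K) = {λ, b, c}  (via B b b)
FIRST(K B K): take FIRST of each symbol in turn, carrying on past any symbol whose FIRST contains λ; result {λ, b, c}.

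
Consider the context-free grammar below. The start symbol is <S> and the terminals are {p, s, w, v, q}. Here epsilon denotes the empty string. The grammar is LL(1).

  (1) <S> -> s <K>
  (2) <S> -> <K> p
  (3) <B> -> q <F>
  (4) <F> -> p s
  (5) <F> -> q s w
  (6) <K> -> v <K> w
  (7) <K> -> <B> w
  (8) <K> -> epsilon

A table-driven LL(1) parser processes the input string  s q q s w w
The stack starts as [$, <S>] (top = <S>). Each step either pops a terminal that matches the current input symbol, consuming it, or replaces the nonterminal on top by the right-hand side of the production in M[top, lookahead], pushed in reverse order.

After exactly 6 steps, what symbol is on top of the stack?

q

     Stack      Input          Action
  1  $ <S>      s q q s w w $  expand <S> -> s <K>
  2  $ <K> s    s q q s w w $  match s
  3  $ <K>      q q s w w $    expand <K> -> <B> w
  4  $ w <B>    q q s w w $    expand <B> -> q <F>
  5  $ w <F> q  q q s w w $    match q
  6  $ w <F>    q s w w $      expand <F> -> q s w
Stack after step 6: $ w w s q (top = q).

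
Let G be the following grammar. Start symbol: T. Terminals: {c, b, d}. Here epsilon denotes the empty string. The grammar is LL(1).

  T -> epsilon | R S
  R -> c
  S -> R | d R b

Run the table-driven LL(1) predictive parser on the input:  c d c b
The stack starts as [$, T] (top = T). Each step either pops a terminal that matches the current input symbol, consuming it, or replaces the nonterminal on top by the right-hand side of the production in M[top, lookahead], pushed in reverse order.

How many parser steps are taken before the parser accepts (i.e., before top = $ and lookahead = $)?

     Stack    Input      Action
  1  $ T      c d c b $  expand T -> R S
  2  $ S R    c d c b $  expand R -> c
  3  $ S c    c d c b $  match c
  4  $ S      d c b $    expand S -> d R b
  5  $ b R d  d c b $    match d
  6  $ b R    c b $      expand R -> c
  7  $ b c    c b $      match c
  8  $ b      b $        match b
Accept reached after 8 steps.

8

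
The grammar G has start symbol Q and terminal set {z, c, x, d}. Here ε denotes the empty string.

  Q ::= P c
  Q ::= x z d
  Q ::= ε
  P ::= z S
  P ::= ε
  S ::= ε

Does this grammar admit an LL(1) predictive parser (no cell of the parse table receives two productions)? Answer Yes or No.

Yes

FIRST(Q) = {ε, c, x, z}
FIRST(P) = {ε, z}
FIRST(S) = {ε}
FOLLOW(Q) = {$}
FOLLOW(P) = {c}
FOLLOW(S) = {c}
Each cell of M receives at most one production.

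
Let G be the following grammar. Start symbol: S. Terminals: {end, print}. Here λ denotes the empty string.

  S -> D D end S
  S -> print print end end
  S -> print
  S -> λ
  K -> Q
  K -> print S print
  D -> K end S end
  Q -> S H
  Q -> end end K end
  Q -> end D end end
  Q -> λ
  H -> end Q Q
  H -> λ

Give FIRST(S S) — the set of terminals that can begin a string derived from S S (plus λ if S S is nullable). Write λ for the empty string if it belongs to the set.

FIRST(H) = {λ, end}
FIRST(S) = {λ, end, print}  (via D D end S)
FIRST(Q) = {λ, end, print}  (via S H)
FIRST(K) = {λ, end, print}  (via Q)
FIRST(D) = {end, print}  (via K end S end)
FIRST(S S): take FIRST of each symbol in turn, carrying on past any symbol whose FIRST contains λ; result {λ, end, print}.

{λ, end, print}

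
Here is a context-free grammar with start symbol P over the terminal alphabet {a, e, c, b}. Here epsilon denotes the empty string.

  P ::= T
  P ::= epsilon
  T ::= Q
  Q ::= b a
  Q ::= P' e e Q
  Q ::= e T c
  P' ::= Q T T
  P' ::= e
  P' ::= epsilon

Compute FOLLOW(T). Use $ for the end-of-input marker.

FIRST(P): from P::=T we get {b, e}; from P::=epsilon we get {epsilon}. So FIRST(P) = {epsilon, b, e}.
FIRST(T): from T::=Q we get {b, e}. So FIRST(T) = {b, e}.
FIRST(Q): from Q::=b a we get {b}; from Q::=P' e e Q we get {b, e}; from Q::=e T c we get {e}. So FIRST(Q) = {b, e}.
FIRST(P'): from P'::=Q T T we get {b, e}; from P'::=e we get {e}; from P'::=epsilon we get {epsilon}. So FIRST(P') = {epsilon, b, e}.
FOLLOW(P) includes $ since P is the start symbol.
FOLLOW(P): P appears on no right-hand side. Thus FOLLOW(P) = {$}.
FOLLOW(P'): in Q::=P' e e Q, P' is followed by e e Q with FIRST {e}. Thus FOLLOW(P') = {e}.
FOLLOW(T): in P::=T, the suffix after T is empty, so FOLLOW(T) ⊇ FOLLOW(P) = {$}; in Q::=e T c, T is followed by c with FIRST {c}; in P'::=Q T T (occurrence 1), T is followed by T with FIRST {b, e}; in P'::=Q T T (occurrence 2), the suffix after T is empty, so FOLLOW(T) ⊇ FOLLOW(P') = {e}. Thus FOLLOW(T) = {$, b, c, e}.
FOLLOW(Q): in T::=Q, the suffix after Q is empty, so FOLLOW(Q) ⊇ FOLLOW(T) = {$, b, c, e}; in Q::=P' e e Q, the suffix after Q is empty (adds nothing new); in P'::=Q T T, Q is followed by T T with FIRST {b, e}. Thus FOLLOW(Q) = {$, b, c, e}.

{$, b, c, e}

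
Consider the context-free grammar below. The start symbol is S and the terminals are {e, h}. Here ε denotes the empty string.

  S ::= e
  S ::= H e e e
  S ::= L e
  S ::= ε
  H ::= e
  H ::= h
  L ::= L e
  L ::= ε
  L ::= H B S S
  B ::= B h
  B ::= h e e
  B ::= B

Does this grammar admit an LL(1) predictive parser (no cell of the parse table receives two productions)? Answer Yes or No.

FIRST(S) = {ε, e, h}
FIRST(H) = {e, h}
FIRST(L) = {ε, e, h}
FIRST(B) = {h}
FOLLOW(S) = {$, e, h}
FOLLOW(H) = {e, h}
FOLLOW(L) = {e}
FOLLOW(B) = {e, h}
Cell M[B, h] receives both B ::= B h and B ::= h e e and B ::= B — the grammar is not LL(1).

No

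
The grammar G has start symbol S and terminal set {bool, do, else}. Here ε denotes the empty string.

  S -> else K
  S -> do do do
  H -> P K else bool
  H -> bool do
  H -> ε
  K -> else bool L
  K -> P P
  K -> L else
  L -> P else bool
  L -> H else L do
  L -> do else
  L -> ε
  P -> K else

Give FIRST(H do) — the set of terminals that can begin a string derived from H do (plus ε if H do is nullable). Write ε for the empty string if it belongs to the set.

FIRST(S): from S->else K we get {else}; from S->do do do we get {do}. So FIRST(S) = {do, else}.
FIRST(H): from H->P K else bool we get {bool, do, else}; from H->bool do we get {bool}; from H->ε we get {ε}. So FIRST(H) = {ε, bool, do, else}.
FIRST(K): from K->else bool L we get {else}; from K->P P we get {bool, do, else}; from K->L else we get {bool, do, else}. So FIRST(K) = {bool, do, else}.
FIRST(P): from P->K else we get {bool, do, else}. So FIRST(P) = {bool, do, else}.
FIRST(L): from L->P else bool we get {bool, do, else}; from L->H else L do we get {bool, do, else}; from L->do else we get {do}; from L->ε we get {ε}. So FIRST(L) = {ε, bool, do, else}.
FIRST(H do): take FIRST of each symbol in turn, carrying on past any symbol whose FIRST contains ε; result {bool, do, else}.

{bool, do, else}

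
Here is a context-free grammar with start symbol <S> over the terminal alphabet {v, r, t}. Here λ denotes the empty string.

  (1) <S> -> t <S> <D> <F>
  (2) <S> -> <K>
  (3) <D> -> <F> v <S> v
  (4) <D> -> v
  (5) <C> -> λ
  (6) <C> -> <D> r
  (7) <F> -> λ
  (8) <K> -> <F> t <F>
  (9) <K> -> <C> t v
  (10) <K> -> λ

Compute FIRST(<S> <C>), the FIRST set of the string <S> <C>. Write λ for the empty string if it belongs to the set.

{λ, t, v}

FIRST(<F>): from <F>->λ we get {λ}. So FIRST(<F>) = {λ}.
FIRST(<D>): from <D>-><F> v <S> v we get {v}; from <D>->v we get {v}. So FIRST(<D>) = {v}.
FIRST(<C>): from <C>->λ we get {λ}; from <C>-><D> r we get {v}. So FIRST(<C>) = {λ, v}.
FIRST(<K>): from <K>-><F> t <F> we get {t}; from <K>-><C> t v we get {t, v}; from <K>->λ we get {λ}. So FIRST(<K>) = {λ, t, v}.
FIRST(<S>): from <S>->t <S> <D> <F> we get {t}; from <S>-><K> we get {λ, t, v}. So FIRST(<S>) = {λ, t, v}.
FIRST(<S> <C>): take FIRST of each symbol in turn, carrying on past any symbol whose FIRST contains λ; result {λ, t, v}.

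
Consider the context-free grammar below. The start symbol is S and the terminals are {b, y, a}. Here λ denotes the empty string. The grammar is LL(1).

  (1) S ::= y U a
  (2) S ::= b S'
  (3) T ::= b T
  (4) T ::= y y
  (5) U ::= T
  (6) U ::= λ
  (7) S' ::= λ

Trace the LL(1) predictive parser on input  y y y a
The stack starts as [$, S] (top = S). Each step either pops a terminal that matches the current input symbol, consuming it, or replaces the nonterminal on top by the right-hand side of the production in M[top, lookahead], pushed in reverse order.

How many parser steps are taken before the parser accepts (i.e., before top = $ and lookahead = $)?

7

     Stack    Input      Action
  1  $ S      y y y a $  expand S ::= y U a
  2  $ a U y  y y y a $  match y
  3  $ a U    y y a $    expand U ::= T
  4  $ a T    y y a $    expand T ::= y y
  5  $ a y y  y y a $    match y
  6  $ a y    y a $      match y
  7  $ a      a $        match a
Accept reached after 7 steps.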